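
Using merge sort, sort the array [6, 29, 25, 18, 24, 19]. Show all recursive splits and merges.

Merge sort trace:

Split: [6, 29, 25, 18, 24, 19] -> [6, 29, 25] and [18, 24, 19]
  Split: [6, 29, 25] -> [6] and [29, 25]
    Split: [29, 25] -> [29] and [25]
    Merge: [29] + [25] -> [25, 29]
  Merge: [6] + [25, 29] -> [6, 25, 29]
  Split: [18, 24, 19] -> [18] and [24, 19]
    Split: [24, 19] -> [24] and [19]
    Merge: [24] + [19] -> [19, 24]
  Merge: [18] + [19, 24] -> [18, 19, 24]
Merge: [6, 25, 29] + [18, 19, 24] -> [6, 18, 19, 24, 25, 29]

Final sorted array: [6, 18, 19, 24, 25, 29]

The merge sort proceeds by recursively splitting the array and merging sorted halves.
After all merges, the sorted array is [6, 18, 19, 24, 25, 29].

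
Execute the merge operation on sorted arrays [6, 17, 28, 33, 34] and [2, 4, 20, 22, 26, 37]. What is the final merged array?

Merging process:

Compare 6 vs 2: take 2 from right. Merged: [2]
Compare 6 vs 4: take 4 from right. Merged: [2, 4]
Compare 6 vs 20: take 6 from left. Merged: [2, 4, 6]
Compare 17 vs 20: take 17 from left. Merged: [2, 4, 6, 17]
Compare 28 vs 20: take 20 from right. Merged: [2, 4, 6, 17, 20]
Compare 28 vs 22: take 22 from right. Merged: [2, 4, 6, 17, 20, 22]
Compare 28 vs 26: take 26 from right. Merged: [2, 4, 6, 17, 20, 22, 26]
Compare 28 vs 37: take 28 from left. Merged: [2, 4, 6, 17, 20, 22, 26, 28]
Compare 33 vs 37: take 33 from left. Merged: [2, 4, 6, 17, 20, 22, 26, 28, 33]
Compare 34 vs 37: take 34 from left. Merged: [2, 4, 6, 17, 20, 22, 26, 28, 33, 34]
Append remaining from right: [37]. Merged: [2, 4, 6, 17, 20, 22, 26, 28, 33, 34, 37]

Final merged array: [2, 4, 6, 17, 20, 22, 26, 28, 33, 34, 37]
Total comparisons: 10

The merged array is [2, 4, 6, 17, 20, 22, 26, 28, 33, 34, 37], requiring 10 comparisons. The merge step runs in O(n) time where n is the total number of elements.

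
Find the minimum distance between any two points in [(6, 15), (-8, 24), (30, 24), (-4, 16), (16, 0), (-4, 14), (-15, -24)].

Computing all pairwise distances among 7 points:

d((6, 15), (-8, 24)) = 16.6433
d((6, 15), (30, 24)) = 25.632
d((6, 15), (-4, 16)) = 10.0499
d((6, 15), (16, 0)) = 18.0278
d((6, 15), (-4, 14)) = 10.0499
d((6, 15), (-15, -24)) = 44.2945
d((-8, 24), (30, 24)) = 38.0
d((-8, 24), (-4, 16)) = 8.9443
d((-8, 24), (16, 0)) = 33.9411
d((-8, 24), (-4, 14)) = 10.7703
d((-8, 24), (-15, -24)) = 48.5077
d((30, 24), (-4, 16)) = 34.9285
d((30, 24), (16, 0)) = 27.7849
d((30, 24), (-4, 14)) = 35.4401
d((30, 24), (-15, -24)) = 65.7951
d((-4, 16), (16, 0)) = 25.6125
d((-4, 16), (-4, 14)) = 2.0 <-- minimum
d((-4, 16), (-15, -24)) = 41.4849
d((16, 0), (-4, 14)) = 24.4131
d((16, 0), (-15, -24)) = 39.2046
d((-4, 14), (-15, -24)) = 39.5601

Closest pair: (-4, 16) and (-4, 14) with distance 2.0

The closest pair is (-4, 16) and (-4, 14) with Euclidean distance 2.0. For 7 points, brute-force pairwise comparison is shown above. For large n, the divide-and-conquer algorithm (sort by x, recurse on halves, check the dividing strip) achieves O(n log n).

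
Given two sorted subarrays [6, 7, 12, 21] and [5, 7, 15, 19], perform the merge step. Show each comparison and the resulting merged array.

Merging process:

Compare 6 vs 5: take 5 from right. Merged: [5]
Compare 6 vs 7: take 6 from left. Merged: [5, 6]
Compare 7 vs 7: take 7 from left. Merged: [5, 6, 7]
Compare 12 vs 7: take 7 from right. Merged: [5, 6, 7, 7]
Compare 12 vs 15: take 12 from left. Merged: [5, 6, 7, 7, 12]
Compare 21 vs 15: take 15 from right. Merged: [5, 6, 7, 7, 12, 15]
Compare 21 vs 19: take 19 from right. Merged: [5, 6, 7, 7, 12, 15, 19]
Append remaining from left: [21]. Merged: [5, 6, 7, 7, 12, 15, 19, 21]

Final merged array: [5, 6, 7, 7, 12, 15, 19, 21]
Total comparisons: 7

The merged array is [5, 6, 7, 7, 12, 15, 19, 21], requiring 7 comparisons. The merge step runs in O(n) time where n is the total number of elements.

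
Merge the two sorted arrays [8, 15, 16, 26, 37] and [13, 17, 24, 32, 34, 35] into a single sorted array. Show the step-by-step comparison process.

Merging process:

Compare 8 vs 13: take 8 from left. Merged: [8]
Compare 15 vs 13: take 13 from right. Merged: [8, 13]
Compare 15 vs 17: take 15 from left. Merged: [8, 13, 15]
Compare 16 vs 17: take 16 from left. Merged: [8, 13, 15, 16]
Compare 26 vs 17: take 17 from right. Merged: [8, 13, 15, 16, 17]
Compare 26 vs 24: take 24 from right. Merged: [8, 13, 15, 16, 17, 24]
Compare 26 vs 32: take 26 from left. Merged: [8, 13, 15, 16, 17, 24, 26]
Compare 37 vs 32: take 32 from right. Merged: [8, 13, 15, 16, 17, 24, 26, 32]
Compare 37 vs 34: take 34 from right. Merged: [8, 13, 15, 16, 17, 24, 26, 32, 34]
Compare 37 vs 35: take 35 from right. Merged: [8, 13, 15, 16, 17, 24, 26, 32, 34, 35]
Append remaining from left: [37]. Merged: [8, 13, 15, 16, 17, 24, 26, 32, 34, 35, 37]

Final merged array: [8, 13, 15, 16, 17, 24, 26, 32, 34, 35, 37]
Total comparisons: 10

The merged array is [8, 13, 15, 16, 17, 24, 26, 32, 34, 35, 37], requiring 10 comparisons. The merge step runs in O(n) time where n is the total number of elements.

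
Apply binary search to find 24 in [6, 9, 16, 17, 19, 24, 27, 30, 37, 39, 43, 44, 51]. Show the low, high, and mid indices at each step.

Binary search for 24 in [6, 9, 16, 17, 19, 24, 27, 30, 37, 39, 43, 44, 51]:

lo=0, hi=12, mid=6, arr[mid]=27 -> 27 > 24, search left half
lo=0, hi=5, mid=2, arr[mid]=16 -> 16 < 24, search right half
lo=3, hi=5, mid=4, arr[mid]=19 -> 19 < 24, search right half
lo=5, hi=5, mid=5, arr[mid]=24 -> Found target at index 5!

Binary search finds 24 at index 5 after 4 comparisons. The search repeatedly halves the search space by comparing with the middle element.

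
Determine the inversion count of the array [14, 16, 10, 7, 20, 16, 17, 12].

Finding inversions in [14, 16, 10, 7, 20, 16, 17, 12]:

(0, 2): arr[0]=14 > arr[2]=10
(0, 3): arr[0]=14 > arr[3]=7
(0, 7): arr[0]=14 > arr[7]=12
(1, 2): arr[1]=16 > arr[2]=10
(1, 3): arr[1]=16 > arr[3]=7
(1, 7): arr[1]=16 > arr[7]=12
(2, 3): arr[2]=10 > arr[3]=7
(4, 5): arr[4]=20 > arr[5]=16
(4, 6): arr[4]=20 > arr[6]=17
(4, 7): arr[4]=20 > arr[7]=12
(5, 7): arr[5]=16 > arr[7]=12
(6, 7): arr[6]=17 > arr[7]=12

Total inversions: 12

The array has 12 inversion(s): (0,2), (0,3), (0,7), (1,2), (1,3), (1,7), (2,3), (4,5), (4,6), (4,7), (5,7), (6,7). Each pair (i,j) satisfies i < j and arr[i] > arr[j].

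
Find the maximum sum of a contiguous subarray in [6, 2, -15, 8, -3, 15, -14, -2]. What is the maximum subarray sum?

Using Kadane's algorithm on [6, 2, -15, 8, -3, 15, -14, -2]:

Scanning through the array:
Position 1 (value 2): max_ending_here = 8, max_so_far = 8
Position 2 (value -15): max_ending_here = -7, max_so_far = 8
Position 3 (value 8): max_ending_here = 8, max_so_far = 8
Position 4 (value -3): max_ending_here = 5, max_so_far = 8
Position 5 (value 15): max_ending_here = 20, max_so_far = 20
Position 6 (value -14): max_ending_here = 6, max_so_far = 20
Position 7 (value -2): max_ending_here = 4, max_so_far = 20

Maximum subarray: [8, -3, 15]
Maximum sum: 20

The maximum subarray is [8, -3, 15] with sum 20. This subarray runs from index 3 to index 5.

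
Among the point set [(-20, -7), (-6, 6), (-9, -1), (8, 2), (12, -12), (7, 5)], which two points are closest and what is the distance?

Computing all pairwise distances among 6 points:

d((-20, -7), (-6, 6)) = 19.105
d((-20, -7), (-9, -1)) = 12.53
d((-20, -7), (8, 2)) = 29.4109
d((-20, -7), (12, -12)) = 32.3883
d((-20, -7), (7, 5)) = 29.5466
d((-6, 6), (-9, -1)) = 7.6158
d((-6, 6), (8, 2)) = 14.5602
d((-6, 6), (12, -12)) = 25.4558
d((-6, 6), (7, 5)) = 13.0384
d((-9, -1), (8, 2)) = 17.2627
d((-9, -1), (12, -12)) = 23.7065
d((-9, -1), (7, 5)) = 17.088
d((8, 2), (12, -12)) = 14.5602
d((8, 2), (7, 5)) = 3.1623 <-- minimum
d((12, -12), (7, 5)) = 17.72

Closest pair: (8, 2) and (7, 5) with distance 3.1623

The closest pair is (8, 2) and (7, 5) with Euclidean distance 3.1623. For 6 points, brute-force pairwise comparison is shown above. For large n, the divide-and-conquer algorithm (sort by x, recurse on halves, check the dividing strip) achieves O(n log n).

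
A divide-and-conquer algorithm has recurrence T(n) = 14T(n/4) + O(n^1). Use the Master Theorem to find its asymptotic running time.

Master Theorem for T(n) = 14T(n/4) + O(n^1):

a = 14, b = 4, c = 1
log_b(a) = log_4(14) = 1.9037

Case 1: c = 1 < log_4(14) = 1.9037
T(n) = O(n^(log_4 14))

For T(n) = 14T(n/4) + O(n^1): log_4(14) = 1.9037. This is Case 1 of the Master Theorem (c < log_b(a), work dominated by leaves), giving O(n^(log_4 14)).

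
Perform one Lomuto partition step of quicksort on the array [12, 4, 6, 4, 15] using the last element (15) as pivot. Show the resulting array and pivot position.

Lomuto partition with pivot = 15:

Initial array: [12, 4, 6, 4, 15]

arr[0]=12 <= 15: swap with position 0, array becomes [12, 4, 6, 4, 15]
arr[1]=4 <= 15: swap with position 1, array becomes [12, 4, 6, 4, 15]
arr[2]=6 <= 15: swap with position 2, array becomes [12, 4, 6, 4, 15]
arr[3]=4 <= 15: swap with position 3, array becomes [12, 4, 6, 4, 15]

Place pivot at position 4: [12, 4, 6, 4, 15]
Pivot position: 4

After partitioning with pivot 15, the array becomes [12, 4, 6, 4, 15]. The pivot is placed at index 4. All elements to the left of the pivot are <= 15, and all elements to the right are > 15.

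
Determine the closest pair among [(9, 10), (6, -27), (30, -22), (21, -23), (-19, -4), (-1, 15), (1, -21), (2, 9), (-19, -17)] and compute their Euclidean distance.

Computing all pairwise distances among 9 points:

d((9, 10), (6, -27)) = 37.1214
d((9, 10), (30, -22)) = 38.2753
d((9, 10), (21, -23)) = 35.1141
d((9, 10), (-19, -4)) = 31.305
d((9, 10), (-1, 15)) = 11.1803
d((9, 10), (1, -21)) = 32.0156
d((9, 10), (2, 9)) = 7.0711
d((9, 10), (-19, -17)) = 38.8973
d((6, -27), (30, -22)) = 24.5153
d((6, -27), (21, -23)) = 15.5242
d((6, -27), (-19, -4)) = 33.9706
d((6, -27), (-1, 15)) = 42.5793
d((6, -27), (1, -21)) = 7.8102
d((6, -27), (2, 9)) = 36.2215
d((6, -27), (-19, -17)) = 26.9258
d((30, -22), (21, -23)) = 9.0554
d((30, -22), (-19, -4)) = 52.2015
d((30, -22), (-1, 15)) = 48.2701
d((30, -22), (1, -21)) = 29.0172
d((30, -22), (2, 9)) = 41.7732
d((30, -22), (-19, -17)) = 49.2544
d((21, -23), (-19, -4)) = 44.2832
d((21, -23), (-1, 15)) = 43.909
d((21, -23), (1, -21)) = 20.0998
d((21, -23), (2, 9)) = 37.2156
d((21, -23), (-19, -17)) = 40.4475
d((-19, -4), (-1, 15)) = 26.1725
d((-19, -4), (1, -21)) = 26.2488
d((-19, -4), (2, 9)) = 24.6982
d((-19, -4), (-19, -17)) = 13.0
d((-1, 15), (1, -21)) = 36.0555
d((-1, 15), (2, 9)) = 6.7082 <-- minimum
d((-1, 15), (-19, -17)) = 36.7151
d((1, -21), (2, 9)) = 30.0167
d((1, -21), (-19, -17)) = 20.3961
d((2, 9), (-19, -17)) = 33.4215

Closest pair: (-1, 15) and (2, 9) with distance 6.7082

The closest pair is (-1, 15) and (2, 9) with Euclidean distance 6.7082. For 9 points, brute-force pairwise comparison is shown above. For large n, the divide-and-conquer algorithm (sort by x, recurse on halves, check the dividing strip) achieves O(n log n).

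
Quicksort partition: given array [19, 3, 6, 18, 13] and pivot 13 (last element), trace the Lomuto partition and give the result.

Lomuto partition with pivot = 13:

Initial array: [19, 3, 6, 18, 13]

arr[0]=19 > 13: no swap
arr[1]=3 <= 13: swap with position 0, array becomes [3, 19, 6, 18, 13]
arr[2]=6 <= 13: swap with position 1, array becomes [3, 6, 19, 18, 13]
arr[3]=18 > 13: no swap

Place pivot at position 2: [3, 6, 13, 18, 19]
Pivot position: 2

After partitioning with pivot 13, the array becomes [3, 6, 13, 18, 19]. The pivot is placed at index 2. All elements to the left of the pivot are <= 13, and all elements to the right are > 13.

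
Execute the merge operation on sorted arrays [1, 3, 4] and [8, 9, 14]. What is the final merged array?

Merging process:

Compare 1 vs 8: take 1 from left. Merged: [1]
Compare 3 vs 8: take 3 from left. Merged: [1, 3]
Compare 4 vs 8: take 4 from left. Merged: [1, 3, 4]
Append remaining from right: [8, 9, 14]. Merged: [1, 3, 4, 8, 9, 14]

Final merged array: [1, 3, 4, 8, 9, 14]
Total comparisons: 3

The merged array is [1, 3, 4, 8, 9, 14], requiring 3 comparisons. The merge step runs in O(n) time where n is the total number of elements.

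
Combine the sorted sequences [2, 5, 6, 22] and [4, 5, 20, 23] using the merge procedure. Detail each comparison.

Merging process:

Compare 2 vs 4: take 2 from left. Merged: [2]
Compare 5 vs 4: take 4 from right. Merged: [2, 4]
Compare 5 vs 5: take 5 from left. Merged: [2, 4, 5]
Compare 6 vs 5: take 5 from right. Merged: [2, 4, 5, 5]
Compare 6 vs 20: take 6 from left. Merged: [2, 4, 5, 5, 6]
Compare 22 vs 20: take 20 from right. Merged: [2, 4, 5, 5, 6, 20]
Compare 22 vs 23: take 22 from left. Merged: [2, 4, 5, 5, 6, 20, 22]
Append remaining from right: [23]. Merged: [2, 4, 5, 5, 6, 20, 22, 23]

Final merged array: [2, 4, 5, 5, 6, 20, 22, 23]
Total comparisons: 7

The merged array is [2, 4, 5, 5, 6, 20, 22, 23], requiring 7 comparisons. The merge step runs in O(n) time where n is the total number of elements.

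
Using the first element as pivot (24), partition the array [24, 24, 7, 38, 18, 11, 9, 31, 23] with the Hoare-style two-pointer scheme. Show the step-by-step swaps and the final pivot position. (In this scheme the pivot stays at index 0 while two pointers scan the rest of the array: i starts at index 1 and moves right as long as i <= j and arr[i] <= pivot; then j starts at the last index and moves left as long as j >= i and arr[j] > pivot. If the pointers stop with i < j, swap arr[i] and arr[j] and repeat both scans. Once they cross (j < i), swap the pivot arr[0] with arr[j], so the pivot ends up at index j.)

Hoare-style two-pointer partition with pivot = 24:

Initial array: [24, 24, 7, 38, 18, 11, 9, 31, 23]

Pointers start at i = 1, j = 8.
i stops at index 3 (arr[3]=38 > 24), j stops at index 8 (arr[8]=23 <= 24): swap arr[3] and arr[8], array becomes [24, 24, 7, 23, 18, 11, 9, 31, 38]
i ends at 7, j ends at 6: the pointers have crossed (j < i), so scanning stops.

Swap pivot arr[0] with arr[6] to place pivot at position 6: [9, 24, 7, 23, 18, 11, 24, 31, 38]
Pivot position: 6

After partitioning with pivot 24, the array becomes [9, 24, 7, 23, 18, 11, 24, 31, 38]. The pivot is placed at index 6. All elements to the left of the pivot are <= 24, and all elements to the right are > 24.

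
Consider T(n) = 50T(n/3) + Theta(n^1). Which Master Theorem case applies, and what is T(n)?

Master Theorem for T(n) = 50T(n/3) + O(n^1):

a = 50, b = 3, c = 1
log_b(a) = log_3(50) = 3.5609

Case 1: c = 1 < log_3(50) = 3.5609
T(n) = O(n^(log_3 50))

For T(n) = 50T(n/3) + O(n^1): log_3(50) = 3.5609. This is Case 1 of the Master Theorem (c < log_b(a), work dominated by leaves), giving O(n^(log_3 50)).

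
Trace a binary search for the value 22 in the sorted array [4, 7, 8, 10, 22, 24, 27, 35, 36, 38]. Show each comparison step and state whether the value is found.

Binary search for 22 in [4, 7, 8, 10, 22, 24, 27, 35, 36, 38]:

lo=0, hi=9, mid=4, arr[mid]=22 -> Found target at index 4!

Binary search finds 22 at index 4 after 1 comparisons. The search repeatedly halves the search space by comparing with the middle element.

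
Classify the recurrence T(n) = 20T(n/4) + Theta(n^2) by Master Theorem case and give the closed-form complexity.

Master Theorem for T(n) = 20T(n/4) + O(n^2):

a = 20, b = 4, c = 2
log_b(a) = log_4(20) = 2.1610

Case 1: c = 2 < log_4(20) = 2.1610
T(n) = O(n^(log_4 20))

For T(n) = 20T(n/4) + O(n^2): log_4(20) = 2.1610. This is Case 1 of the Master Theorem (c < log_b(a), work dominated by leaves), giving O(n^(log_4 20)).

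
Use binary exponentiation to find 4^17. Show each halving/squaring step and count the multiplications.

Computing 4^17 by squaring (build up from 4^1; each line after the first costs one multiplication):

4^1 = 4
4^2 = (4^1)^2 = 4^2 = 16
4^4 = (4^2)^2 = 16^2 = 256
4^8 = (4^4)^2 = 256^2 = 65536
4^16 = (4^8)^2 = 65536^2 = 4294967296
4^17 = 4 * 4^16 = 4 * 4294967296 = 17179869184

Result: 17179869184
Multiplications needed: 5 (5 lines after 4^1)

4^17 = 17179869184. Using exponentiation by squaring, this requires 5 multiplications. The key idea: if the exponent is even, square the half-power; if odd, multiply by the base once.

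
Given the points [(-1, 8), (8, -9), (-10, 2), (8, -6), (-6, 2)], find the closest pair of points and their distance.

Computing all pairwise distances among 5 points:

d((-1, 8), (8, -9)) = 19.2354
d((-1, 8), (-10, 2)) = 10.8167
d((-1, 8), (8, -6)) = 16.6433
d((-1, 8), (-6, 2)) = 7.8102
d((8, -9), (-10, 2)) = 21.095
d((8, -9), (8, -6)) = 3.0 <-- minimum
d((8, -9), (-6, 2)) = 17.8045
d((-10, 2), (8, -6)) = 19.6977
d((-10, 2), (-6, 2)) = 4.0
d((8, -6), (-6, 2)) = 16.1245

Closest pair: (8, -9) and (8, -6) with distance 3.0

The closest pair is (8, -9) and (8, -6) with Euclidean distance 3.0. For 5 points, brute-force pairwise comparison is shown above. For large n, the divide-and-conquer algorithm (sort by x, recurse on halves, check the dividing strip) achieves O(n log n).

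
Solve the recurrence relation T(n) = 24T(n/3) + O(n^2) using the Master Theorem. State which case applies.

Master Theorem for T(n) = 24T(n/3) + O(n^2):

a = 24, b = 3, c = 2
log_b(a) = log_3(24) = 2.8928

Case 1: c = 2 < log_3(24) = 2.8928
T(n) = O(n^(log_3 24))

For T(n) = 24T(n/3) + O(n^2): log_3(24) = 2.8928. This is Case 1 of the Master Theorem (c < log_b(a), work dominated by leaves), giving O(n^(log_3 24)).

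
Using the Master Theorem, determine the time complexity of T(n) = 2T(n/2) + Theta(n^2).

Master Theorem for T(n) = 2T(n/2) + O(n^2):

a = 2, b = 2, c = 2
log_b(a) = log_2(2) = 1.0000

Case 3: c = 2 > log_2(2) = 1.0000
T(n) = O(n^2) = O(n^2)

For T(n) = 2T(n/2) + O(n^2): log_2(2) = 1.0000. This is Case 3 of the Master Theorem (c > log_b(a), work dominated by root), giving O(n^2).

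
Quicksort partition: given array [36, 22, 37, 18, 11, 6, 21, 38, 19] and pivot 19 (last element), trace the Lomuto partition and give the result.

Lomuto partition with pivot = 19:

Initial array: [36, 22, 37, 18, 11, 6, 21, 38, 19]

arr[0]=36 > 19: no swap
arr[1]=22 > 19: no swap
arr[2]=37 > 19: no swap
arr[3]=18 <= 19: swap with position 0, array becomes [18, 22, 37, 36, 11, 6, 21, 38, 19]
arr[4]=11 <= 19: swap with position 1, array becomes [18, 11, 37, 36, 22, 6, 21, 38, 19]
arr[5]=6 <= 19: swap with position 2, array becomes [18, 11, 6, 36, 22, 37, 21, 38, 19]
arr[6]=21 > 19: no swap
arr[7]=38 > 19: no swap

Place pivot at position 3: [18, 11, 6, 19, 22, 37, 21, 38, 36]
Pivot position: 3

After partitioning with pivot 19, the array becomes [18, 11, 6, 19, 22, 37, 21, 38, 36]. The pivot is placed at index 3. All elements to the left of the pivot are <= 19, and all elements to the right are > 19.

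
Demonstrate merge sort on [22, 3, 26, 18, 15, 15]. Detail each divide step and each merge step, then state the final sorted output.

Merge sort trace:

Split: [22, 3, 26, 18, 15, 15] -> [22, 3, 26] and [18, 15, 15]
  Split: [22, 3, 26] -> [22] and [3, 26]
    Split: [3, 26] -> [3] and [26]
    Merge: [3] + [26] -> [3, 26]
  Merge: [22] + [3, 26] -> [3, 22, 26]
  Split: [18, 15, 15] -> [18] and [15, 15]
    Split: [15, 15] -> [15] and [15]
    Merge: [15] + [15] -> [15, 15]
  Merge: [18] + [15, 15] -> [15, 15, 18]
Merge: [3, 22, 26] + [15, 15, 18] -> [3, 15, 15, 18, 22, 26]

Final sorted array: [3, 15, 15, 18, 22, 26]

The merge sort proceeds by recursively splitting the array and merging sorted halves.
After all merges, the sorted array is [3, 15, 15, 18, 22, 26].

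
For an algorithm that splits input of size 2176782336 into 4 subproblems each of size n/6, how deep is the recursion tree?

For divide and conquer with division factor 6:

Problem sizes at each level:
Level 0: 2176782336
Level 1: 362797056
Level 2: 60466176
Level 3: 10077696
Level 4: 1679616
Level 5: 279936
Level 6: 46656
Level 7: 7776
Level 8: 1296
Level 9: 216
Level 10: 36
Level 11: 6
Level 12: 1

The root is level 0 and the size-1 base case is level 12 (the tree spans levels 0 through 12, i.e. 13 levels counting the root), so the depth is the number of divisions: log_6(2176782336) = 12

The recursion tree depth is log_6(2176782336) = 12. At each level, the problem size is divided by 6, so it takes 12 divisions to reduce to a base case of size 1. The algorithm makes 4 recursive calls at each level.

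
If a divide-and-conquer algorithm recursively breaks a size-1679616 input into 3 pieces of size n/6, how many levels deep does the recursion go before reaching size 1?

For divide and conquer with division factor 6:

Problem sizes at each level:
Level 0: 1679616
Level 1: 279936
Level 2: 46656
Level 3: 7776
Level 4: 1296
Level 5: 216
Level 6: 36
Level 7: 6
Level 8: 1

The root is level 0 and the size-1 base case is level 8 (the tree spans levels 0 through 8, i.e. 9 levels counting the root), so the depth is the number of divisions: log_6(1679616) = 8

The recursion tree depth is log_6(1679616) = 8. At each level, the problem size is divided by 6, so it takes 8 divisions to reduce to a base case of size 1. The algorithm makes 3 recursive calls at each level.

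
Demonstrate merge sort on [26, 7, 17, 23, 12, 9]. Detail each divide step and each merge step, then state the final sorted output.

Merge sort trace:

Split: [26, 7, 17, 23, 12, 9] -> [26, 7, 17] and [23, 12, 9]
  Split: [26, 7, 17] -> [26] and [7, 17]
    Split: [7, 17] -> [7] and [17]
    Merge: [7] + [17] -> [7, 17]
  Merge: [26] + [7, 17] -> [7, 17, 26]
  Split: [23, 12, 9] -> [23] and [12, 9]
    Split: [12, 9] -> [12] and [9]
    Merge: [12] + [9] -> [9, 12]
  Merge: [23] + [9, 12] -> [9, 12, 23]
Merge: [7, 17, 26] + [9, 12, 23] -> [7, 9, 12, 17, 23, 26]

Final sorted array: [7, 9, 12, 17, 23, 26]

The merge sort proceeds by recursively splitting the array and merging sorted halves.
After all merges, the sorted array is [7, 9, 12, 17, 23, 26].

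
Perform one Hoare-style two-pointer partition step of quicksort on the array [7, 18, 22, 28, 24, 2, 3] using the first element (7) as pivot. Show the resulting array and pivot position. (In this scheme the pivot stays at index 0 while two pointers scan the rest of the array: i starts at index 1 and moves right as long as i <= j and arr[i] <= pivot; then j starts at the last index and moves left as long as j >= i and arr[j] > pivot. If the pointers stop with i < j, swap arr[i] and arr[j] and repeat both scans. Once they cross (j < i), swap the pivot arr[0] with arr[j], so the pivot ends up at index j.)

Hoare-style two-pointer partition with pivot = 7:

Initial array: [7, 18, 22, 28, 24, 2, 3]

Pointers start at i = 1, j = 6.
i stops at index 1 (arr[1]=18 > 7), j stops at index 6 (arr[6]=3 <= 7): swap arr[1] and arr[6], array becomes [7, 3, 22, 28, 24, 2, 18]
i stops at index 2 (arr[2]=22 > 7), j stops at index 5 (arr[5]=2 <= 7): swap arr[2] and arr[5], array becomes [7, 3, 2, 28, 24, 22, 18]
i ends at 3, j ends at 2: the pointers have crossed (j < i), so scanning stops.

Swap pivot arr[0] with arr[2] to place pivot at position 2: [2, 3, 7, 28, 24, 22, 18]
Pivot position: 2

After partitioning with pivot 7, the array becomes [2, 3, 7, 28, 24, 22, 18]. The pivot is placed at index 2. All elements to the left of the pivot are <= 7, and all elements to the right are > 7.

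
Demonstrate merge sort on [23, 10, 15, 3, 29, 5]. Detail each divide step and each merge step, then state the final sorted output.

Merge sort trace:

Split: [23, 10, 15, 3, 29, 5] -> [23, 10, 15] and [3, 29, 5]
  Split: [23, 10, 15] -> [23] and [10, 15]
    Split: [10, 15] -> [10] and [15]
    Merge: [10] + [15] -> [10, 15]
  Merge: [23] + [10, 15] -> [10, 15, 23]
  Split: [3, 29, 5] -> [3] and [29, 5]
    Split: [29, 5] -> [29] and [5]
    Merge: [29] + [5] -> [5, 29]
  Merge: [3] + [5, 29] -> [3, 5, 29]
Merge: [10, 15, 23] + [3, 5, 29] -> [3, 5, 10, 15, 23, 29]

Final sorted array: [3, 5, 10, 15, 23, 29]

The merge sort proceeds by recursively splitting the array and merging sorted halves.
After all merges, the sorted array is [3, 5, 10, 15, 23, 29].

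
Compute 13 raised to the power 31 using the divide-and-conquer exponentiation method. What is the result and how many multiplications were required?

Computing 13^31 by squaring (build up from 13^1; each line after the first costs one multiplication):

13^1 = 13
13^2 = (13^1)^2 = 13^2 = 169
13^3 = 13 * 13^2 = 13 * 169 = 2197
13^6 = (13^3)^2 = 2197^2 = 4826809
13^7 = 13 * 13^6 = 13 * 4826809 = 62748517
13^14 = (13^7)^2 = 62748517^2 = 3937376385699289
13^15 = 13 * 13^14 = 13 * 3937376385699289 = 51185893014090757
13^30 = (13^15)^2 = 51185893014090757^2 = 2619995643649944960380551432833049
13^31 = 13 * 13^30 = 13 * 2619995643649944960380551432833049 = 34059943367449284484947168626829637

Result: 34059943367449284484947168626829637
Multiplications needed: 8 (8 lines after 13^1)

13^31 = 34059943367449284484947168626829637. Using exponentiation by squaring, this requires 8 multiplications. The key idea: if the exponent is even, square the half-power; if odd, multiply by the base once.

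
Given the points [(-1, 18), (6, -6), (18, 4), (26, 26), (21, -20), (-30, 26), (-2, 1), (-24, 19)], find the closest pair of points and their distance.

Computing all pairwise distances among 8 points:

d((-1, 18), (6, -6)) = 25.0
d((-1, 18), (18, 4)) = 23.6008
d((-1, 18), (26, 26)) = 28.1603
d((-1, 18), (21, -20)) = 43.909
d((-1, 18), (-30, 26)) = 30.0832
d((-1, 18), (-2, 1)) = 17.0294
d((-1, 18), (-24, 19)) = 23.0217
d((6, -6), (18, 4)) = 15.6205
d((6, -6), (26, 26)) = 37.7359
d((6, -6), (21, -20)) = 20.5183
d((6, -6), (-30, 26)) = 48.1664
d((6, -6), (-2, 1)) = 10.6301
d((6, -6), (-24, 19)) = 39.0512
d((18, 4), (26, 26)) = 23.4094
d((18, 4), (21, -20)) = 24.1868
d((18, 4), (-30, 26)) = 52.8015
d((18, 4), (-2, 1)) = 20.2237
d((18, 4), (-24, 19)) = 44.5982
d((26, 26), (21, -20)) = 46.2709
d((26, 26), (-30, 26)) = 56.0
d((26, 26), (-2, 1)) = 37.5366
d((26, 26), (-24, 19)) = 50.4876
d((21, -20), (-30, 26)) = 68.6804
d((21, -20), (-2, 1)) = 31.1448
d((21, -20), (-24, 19)) = 59.5483
d((-30, 26), (-2, 1)) = 37.5366
d((-30, 26), (-24, 19)) = 9.2195 <-- minimum
d((-2, 1), (-24, 19)) = 28.4253

Closest pair: (-30, 26) and (-24, 19) with distance 9.2195

The closest pair is (-30, 26) and (-24, 19) with Euclidean distance 9.2195. For 8 points, brute-force pairwise comparison is shown above. For large n, the divide-and-conquer algorithm (sort by x, recurse on halves, check the dividing strip) achieves O(n log n).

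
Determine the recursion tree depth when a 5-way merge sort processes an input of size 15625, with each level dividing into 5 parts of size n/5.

For divide and conquer with division factor 5:

Problem sizes at each level:
Level 0: 15625
Level 1: 3125
Level 2: 625
Level 3: 125
Level 4: 25
Level 5: 5
Level 6: 1

The root is level 0 and the size-1 base case is level 6 (the tree spans levels 0 through 6, i.e. 7 levels counting the root), so the depth is the number of divisions: log_5(15625) = 6

The recursion tree depth is log_5(15625) = 6. At each level, the problem size is divided by 5, so it takes 6 divisions to reduce to a base case of size 1. The algorithm makes 5 recursive calls at each level.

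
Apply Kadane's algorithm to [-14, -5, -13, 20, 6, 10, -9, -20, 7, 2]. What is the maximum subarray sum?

Using Kadane's algorithm on [-14, -5, -13, 20, 6, 10, -9, -20, 7, 2]:

Scanning through the array:
Position 1 (value -5): max_ending_here = -5, max_so_far = -5
Position 2 (value -13): max_ending_here = -13, max_so_far = -5
Position 3 (value 20): max_ending_here = 20, max_so_far = 20
Position 4 (value 6): max_ending_here = 26, max_so_far = 26
Position 5 (value 10): max_ending_here = 36, max_so_far = 36
Position 6 (value -9): max_ending_here = 27, max_so_far = 36
Position 7 (value -20): max_ending_here = 7, max_so_far = 36
Position 8 (value 7): max_ending_here = 14, max_so_far = 36
Position 9 (value 2): max_ending_here = 16, max_so_far = 36

Maximum subarray: [20, 6, 10]
Maximum sum: 36

The maximum subarray is [20, 6, 10] with sum 36. This subarray runs from index 3 to index 5.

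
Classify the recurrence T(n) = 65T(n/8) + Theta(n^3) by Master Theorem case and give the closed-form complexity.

Master Theorem for T(n) = 65T(n/8) + O(n^3):

a = 65, b = 8, c = 3
log_b(a) = log_8(65) = 2.0075

Case 3: c = 3 > log_8(65) = 2.0075
T(n) = O(n^3) = O(n^3)

For T(n) = 65T(n/8) + O(n^3): log_8(65) = 2.0075. This is Case 3 of the Master Theorem (c > log_b(a), work dominated by root), giving O(n^3).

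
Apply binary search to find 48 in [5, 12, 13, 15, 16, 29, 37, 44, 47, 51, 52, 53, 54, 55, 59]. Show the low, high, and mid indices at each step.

Binary search for 48 in [5, 12, 13, 15, 16, 29, 37, 44, 47, 51, 52, 53, 54, 55, 59]:

lo=0, hi=14, mid=7, arr[mid]=44 -> 44 < 48, search right half
lo=8, hi=14, mid=11, arr[mid]=53 -> 53 > 48, search left half
lo=8, hi=10, mid=9, arr[mid]=51 -> 51 > 48, search left half
lo=8, hi=8, mid=8, arr[mid]=47 -> 47 < 48, search right half
lo=9 > hi=8, target 48 not found

Binary search determines that 48 is not in the array after 4 comparisons. The search space was exhausted without finding the target.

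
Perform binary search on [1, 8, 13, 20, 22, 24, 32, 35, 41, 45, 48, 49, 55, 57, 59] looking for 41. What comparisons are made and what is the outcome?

Binary search for 41 in [1, 8, 13, 20, 22, 24, 32, 35, 41, 45, 48, 49, 55, 57, 59]:

lo=0, hi=14, mid=7, arr[mid]=35 -> 35 < 41, search right half
lo=8, hi=14, mid=11, arr[mid]=49 -> 49 > 41, search left half
lo=8, hi=10, mid=9, arr[mid]=45 -> 45 > 41, search left half
lo=8, hi=8, mid=8, arr[mid]=41 -> Found target at index 8!

Binary search finds 41 at index 8 after 4 comparisons. The search repeatedly halves the search space by comparing with the middle element.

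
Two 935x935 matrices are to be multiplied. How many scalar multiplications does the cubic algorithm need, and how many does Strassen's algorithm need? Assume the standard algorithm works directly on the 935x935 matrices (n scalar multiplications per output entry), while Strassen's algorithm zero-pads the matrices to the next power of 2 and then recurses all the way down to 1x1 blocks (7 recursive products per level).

Matrix multiplication for 935x935 matrices:

Strassen's algorithm requires power-of-2 dimensions. Pad 935x935 to 1024x1024 (next power of 2).

Standard algorithm: 935^3 = 817400375 multiplications
Strassen's algorithm: 7^(log2(1024)) = 7^10 = 282475249 multiplications
Savings: 817400375 - 282475249 = 534925126 multiplications

Standard: 817400375 multiplications (935^3). Strassen: 282475249 multiplications (7^10, after padding to 1024x1024). Strassen reduces 8 recursive multiplications to 7 at each level.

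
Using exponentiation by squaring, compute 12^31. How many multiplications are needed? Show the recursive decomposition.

Computing 12^31 by squaring (build up from 12^1; each line after the first costs one multiplication):

12^1 = 12
12^2 = (12^1)^2 = 12^2 = 144
12^3 = 12 * 12^2 = 12 * 144 = 1728
12^6 = (12^3)^2 = 1728^2 = 2985984
12^7 = 12 * 12^6 = 12 * 2985984 = 35831808
12^14 = (12^7)^2 = 35831808^2 = 1283918464548864
12^15 = 12 * 12^14 = 12 * 1283918464548864 = 15407021574586368
12^30 = (12^15)^2 = 15407021574586368^2 = 237376313799769806328950291431424
12^31 = 12 * 12^30 = 12 * 237376313799769806328950291431424 = 2848515765597237675947403497177088

Result: 2848515765597237675947403497177088
Multiplications needed: 8 (8 lines after 12^1)

12^31 = 2848515765597237675947403497177088. Using exponentiation by squaring, this requires 8 multiplications. The key idea: if the exponent is even, square the half-power; if odd, multiply by the base once.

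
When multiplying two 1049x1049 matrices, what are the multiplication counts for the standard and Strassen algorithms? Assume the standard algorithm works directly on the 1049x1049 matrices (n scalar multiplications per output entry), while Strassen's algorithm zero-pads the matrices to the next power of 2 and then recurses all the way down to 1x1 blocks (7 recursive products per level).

Matrix multiplication for 1049x1049 matrices:

Strassen's algorithm requires power-of-2 dimensions. Pad 1049x1049 to 2048x2048 (next power of 2).

Standard algorithm: 1049^3 = 1154320649 multiplications
Strassen's algorithm: 7^(log2(2048)) = 7^11 = 1977326743 multiplications
Difference: 1154320649 - 1977326743 = -823006094 (Strassen uses MORE here due to padding overhead — for small or just-over-power-of-2 n, padding can outweigh the per-level savings)

Standard: 1154320649 multiplications (1049^3). Strassen: 1977326743 multiplications (7^11, after padding to 2048x2048). Strassen reduces 8 recursive multiplications to 7 at each level.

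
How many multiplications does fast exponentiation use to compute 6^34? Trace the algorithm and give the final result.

Computing 6^34 by squaring (build up from 6^1; each line after the first costs one multiplication):

6^1 = 6
6^2 = (6^1)^2 = 6^2 = 36
6^4 = (6^2)^2 = 36^2 = 1296
6^8 = (6^4)^2 = 1296^2 = 1679616
6^16 = (6^8)^2 = 1679616^2 = 2821109907456
6^17 = 6 * 6^16 = 6 * 2821109907456 = 16926659444736
6^34 = (6^17)^2 = 16926659444736^2 = 286511799958070431838109696

Result: 286511799958070431838109696
Multiplications needed: 6 (6 lines after 6^1)

6^34 = 286511799958070431838109696. Using exponentiation by squaring, this requires 6 multiplications. The key idea: if the exponent is even, square the half-power; if odd, multiply by the base once.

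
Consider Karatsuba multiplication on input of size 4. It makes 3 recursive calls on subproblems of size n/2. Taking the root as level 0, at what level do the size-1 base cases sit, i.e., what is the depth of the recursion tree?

For divide and conquer with division factor 2:

Problem sizes at each level:
Level 0: 4
Level 1: 2
Level 2: 1

The root is level 0 and the size-1 base case is level 2 (the tree spans levels 0 through 2, i.e. 3 levels counting the root), so the depth is the number of divisions: log_2(4) = 2

The recursion tree depth is log_2(4) = 2. At each level, the problem size is divided by 2, so it takes 2 divisions to reduce to a base case of size 1. The algorithm makes 3 recursive calls at each level.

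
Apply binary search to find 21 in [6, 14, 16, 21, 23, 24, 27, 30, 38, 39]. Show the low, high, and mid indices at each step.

Binary search for 21 in [6, 14, 16, 21, 23, 24, 27, 30, 38, 39]:

lo=0, hi=9, mid=4, arr[mid]=23 -> 23 > 21, search left half
lo=0, hi=3, mid=1, arr[mid]=14 -> 14 < 21, search right half
lo=2, hi=3, mid=2, arr[mid]=16 -> 16 < 21, search right half
lo=3, hi=3, mid=3, arr[mid]=21 -> Found target at index 3!

Binary search finds 21 at index 3 after 4 comparisons. The search repeatedly halves the search space by comparing with the middle element.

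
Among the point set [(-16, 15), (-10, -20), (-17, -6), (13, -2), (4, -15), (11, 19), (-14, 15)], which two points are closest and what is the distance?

Computing all pairwise distances among 7 points:

d((-16, 15), (-10, -20)) = 35.5106
d((-16, 15), (-17, -6)) = 21.0238
d((-16, 15), (13, -2)) = 33.6155
d((-16, 15), (4, -15)) = 36.0555
d((-16, 15), (11, 19)) = 27.2947
d((-16, 15), (-14, 15)) = 2.0 <-- minimum
d((-10, -20), (-17, -6)) = 15.6525
d((-10, -20), (13, -2)) = 29.2062
d((-10, -20), (4, -15)) = 14.8661
d((-10, -20), (11, 19)) = 44.2945
d((-10, -20), (-14, 15)) = 35.2278
d((-17, -6), (13, -2)) = 30.2655
d((-17, -6), (4, -15)) = 22.8473
d((-17, -6), (11, 19)) = 37.5366
d((-17, -6), (-14, 15)) = 21.2132
d((13, -2), (4, -15)) = 15.8114
d((13, -2), (11, 19)) = 21.095
d((13, -2), (-14, 15)) = 31.9061
d((4, -15), (11, 19)) = 34.7131
d((4, -15), (-14, 15)) = 34.9857
d((11, 19), (-14, 15)) = 25.318

Closest pair: (-16, 15) and (-14, 15) with distance 2.0

The closest pair is (-16, 15) and (-14, 15) with Euclidean distance 2.0. For 7 points, brute-force pairwise comparison is shown above. For large n, the divide-and-conquer algorithm (sort by x, recurse on halves, check the dividing strip) achieves O(n log n).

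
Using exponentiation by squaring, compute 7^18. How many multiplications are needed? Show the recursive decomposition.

Computing 7^18 by squaring (build up from 7^1; each line after the first costs one multiplication):

7^1 = 7
7^2 = (7^1)^2 = 7^2 = 49
7^4 = (7^2)^2 = 49^2 = 2401
7^8 = (7^4)^2 = 2401^2 = 5764801
7^9 = 7 * 7^8 = 7 * 5764801 = 40353607
7^18 = (7^9)^2 = 40353607^2 = 1628413597910449

Result: 1628413597910449
Multiplications needed: 5 (5 lines after 7^1)

7^18 = 1628413597910449. Using exponentiation by squaring, this requires 5 multiplications. The key idea: if the exponent is even, square the half-power; if odd, multiply by the base once.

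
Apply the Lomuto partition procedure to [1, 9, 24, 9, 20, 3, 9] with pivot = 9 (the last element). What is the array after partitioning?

Lomuto partition with pivot = 9:

Initial array: [1, 9, 24, 9, 20, 3, 9]

arr[0]=1 <= 9: swap with position 0, array becomes [1, 9, 24, 9, 20, 3, 9]
arr[1]=9 <= 9: swap with position 1, array becomes [1, 9, 24, 9, 20, 3, 9]
arr[2]=24 > 9: no swap
arr[3]=9 <= 9: swap with position 2, array becomes [1, 9, 9, 24, 20, 3, 9]
arr[4]=20 > 9: no swap
arr[5]=3 <= 9: swap with position 3, array becomes [1, 9, 9, 3, 20, 24, 9]

Place pivot at position 4: [1, 9, 9, 3, 9, 24, 20]
Pivot position: 4

After partitioning with pivot 9, the array becomes [1, 9, 9, 3, 9, 24, 20]. The pivot is placed at index 4. All elements to the left of the pivot are <= 9, and all elements to the right are > 9.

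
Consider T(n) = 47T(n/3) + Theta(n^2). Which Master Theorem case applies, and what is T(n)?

Master Theorem for T(n) = 47T(n/3) + O(n^2):

a = 47, b = 3, c = 2
log_b(a) = log_3(47) = 3.5046

Case 1: c = 2 < log_3(47) = 3.5046
T(n) = O(n^(log_3 47))

For T(n) = 47T(n/3) + O(n^2): log_3(47) = 3.5046. This is Case 1 of the Master Theorem (c < log_b(a), work dominated by leaves), giving O(n^(log_3 47)).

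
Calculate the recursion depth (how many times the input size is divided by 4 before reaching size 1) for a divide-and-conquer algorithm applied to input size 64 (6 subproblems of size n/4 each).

For divide and conquer with division factor 4:

Problem sizes at each level:
Level 0: 64
Level 1: 16
Level 2: 4
Level 3: 1

The root is level 0 and the size-1 base case is level 3 (the tree spans levels 0 through 3, i.e. 4 levels counting the root), so the depth is the number of divisions: log_4(64) = 3

The recursion tree depth is log_4(64) = 3. At each level, the problem size is divided by 4, so it takes 3 divisions to reduce to a base case of size 1. The algorithm makes 6 recursive calls at each level.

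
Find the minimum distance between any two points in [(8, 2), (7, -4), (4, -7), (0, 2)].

Computing all pairwise distances among 4 points:

d((8, 2), (7, -4)) = 6.0828
d((8, 2), (4, -7)) = 9.8489
d((8, 2), (0, 2)) = 8.0
d((7, -4), (4, -7)) = 4.2426 <-- minimum
d((7, -4), (0, 2)) = 9.2195
d((4, -7), (0, 2)) = 9.8489

Closest pair: (7, -4) and (4, -7) with distance 4.2426

The closest pair is (7, -4) and (4, -7) with Euclidean distance 4.2426. For 4 points, brute-force pairwise comparison is shown above. For large n, the divide-and-conquer algorithm (sort by x, recurse on halves, check the dividing strip) achieves O(n log n).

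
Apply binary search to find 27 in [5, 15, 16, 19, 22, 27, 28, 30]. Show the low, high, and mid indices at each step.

Binary search for 27 in [5, 15, 16, 19, 22, 27, 28, 30]:

lo=0, hi=7, mid=3, arr[mid]=19 -> 19 < 27, search right half
lo=4, hi=7, mid=5, arr[mid]=27 -> Found target at index 5!

Binary search finds 27 at index 5 after 2 comparisons. The search repeatedly halves the search space by comparing with the middle element.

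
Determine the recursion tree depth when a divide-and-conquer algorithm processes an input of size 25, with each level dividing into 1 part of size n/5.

For divide and conquer with division factor 5:

Problem sizes at each level:
Level 0: 25
Level 1: 5
Level 2: 1

The root is level 0 and the size-1 base case is level 2 (the tree spans levels 0 through 2, i.e. 3 levels counting the root), so the depth is the number of divisions: log_5(25) = 2

The recursion tree depth is log_5(25) = 2. At each level, the problem size is divided by 5, so it takes 2 divisions to reduce to a base case of size 1. The algorithm makes 1 recursive call at each level.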